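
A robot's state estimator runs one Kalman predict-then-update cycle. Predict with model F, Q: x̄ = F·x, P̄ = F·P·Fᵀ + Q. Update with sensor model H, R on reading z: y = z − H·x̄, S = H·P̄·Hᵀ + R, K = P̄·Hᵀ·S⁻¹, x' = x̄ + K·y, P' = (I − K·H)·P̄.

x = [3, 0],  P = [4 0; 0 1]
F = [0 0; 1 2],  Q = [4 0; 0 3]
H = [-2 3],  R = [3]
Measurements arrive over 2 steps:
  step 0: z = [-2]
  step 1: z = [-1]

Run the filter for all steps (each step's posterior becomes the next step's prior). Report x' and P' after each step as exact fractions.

step 0: x̄ = F·x = [0, 3]
step 0: P̄ = F·P·Fᵀ + Q = [4 0; 0 11]
step 0: y = z − H·x̄ = [-11]
step 0: S = H·P̄·Hᵀ + R = [118]
step 0: K = P̄·Hᵀ·S⁻¹ = [-4/59; 33/118]
step 0: x' = x̄ + K·y = [44/59, -9/118]
step 0: P' = (I − K·H)·P̄ = [204/59 132/59; 132/59 209/118]
step 1: x̄ = F·x = [0, 35/59]
step 1: P̄ = F·P·Fᵀ + Q = [4 0; 0 1327/59]
step 1: y = z − H·x̄ = [-164/59]
step 1: S = H·P̄·Hᵀ + R = [13064/59]
step 1: K = P̄·Hᵀ·S⁻¹ = [-59/1633; 3981/13064]
step 1: x' = x̄ + K·y = [164/1633, -829/3266]
step 1: P' = (I − K·H)·P̄ = [6060/1633 3981/1633; 3981/1633 25213/13064]

step 0: x' = [44/59, -9/118], P' = [204/59 132/59; 132/59 209/118]
step 1: x' = [164/1633, -829/3266], P' = [6060/1633 3981/1633; 3981/1633 25213/13064]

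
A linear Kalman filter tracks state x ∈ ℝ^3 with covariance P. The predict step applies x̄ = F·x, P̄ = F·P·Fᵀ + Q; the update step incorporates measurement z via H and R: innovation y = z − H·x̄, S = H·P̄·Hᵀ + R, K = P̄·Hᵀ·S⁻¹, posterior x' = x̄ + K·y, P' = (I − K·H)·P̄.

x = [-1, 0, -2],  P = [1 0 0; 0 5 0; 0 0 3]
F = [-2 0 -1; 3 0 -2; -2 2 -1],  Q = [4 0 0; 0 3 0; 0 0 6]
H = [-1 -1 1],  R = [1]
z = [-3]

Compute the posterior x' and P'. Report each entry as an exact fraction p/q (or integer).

x̄ = F·x = [4, 1, 4]
P̄ = F·P·Fᵀ + Q = [11 0 7; 0 24 0; 7 0 33]
y = z − H·x̄ = [-2]
S = H·P̄·Hᵀ + R = [55]
K = P̄·Hᵀ·S⁻¹ = [-4/55; -24/55; 26/55]
x' = x̄ + K·y = [228/55, 103/55, 168/55]
P' = (I − K·H)·P̄ = [589/55 -96/55 489/55; -96/55 744/55 624/55; 489/55 624/55 1139/55]

x' = [228/55, 103/55, 168/55]
P' = [589/55 -96/55 489/55; -96/55 744/55 624/55; 489/55 624/55 1139/55]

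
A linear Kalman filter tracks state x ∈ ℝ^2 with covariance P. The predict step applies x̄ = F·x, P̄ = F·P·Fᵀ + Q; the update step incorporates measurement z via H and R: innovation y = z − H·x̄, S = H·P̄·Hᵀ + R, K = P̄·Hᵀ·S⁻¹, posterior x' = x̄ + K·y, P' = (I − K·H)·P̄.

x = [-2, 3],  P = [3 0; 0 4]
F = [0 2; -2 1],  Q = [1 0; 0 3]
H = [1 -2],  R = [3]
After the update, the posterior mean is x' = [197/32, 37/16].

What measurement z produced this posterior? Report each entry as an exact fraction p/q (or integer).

z = [2]

x̄ = F·x = [6, 7]
P̄ = F·P·Fᵀ + Q = [17 8; 8 19]
S = H·P̄·Hᵀ + R = [64]
K = P̄·Hᵀ·S⁻¹ = [1/64; -15/32]
x' − x̄ = [5/32, -75/16] = K·y
y = (KᵀK)⁻¹·Kᵀ·(x' − x̄) = [10]
z = y + H·x̄ = [10] + [-8] = [2]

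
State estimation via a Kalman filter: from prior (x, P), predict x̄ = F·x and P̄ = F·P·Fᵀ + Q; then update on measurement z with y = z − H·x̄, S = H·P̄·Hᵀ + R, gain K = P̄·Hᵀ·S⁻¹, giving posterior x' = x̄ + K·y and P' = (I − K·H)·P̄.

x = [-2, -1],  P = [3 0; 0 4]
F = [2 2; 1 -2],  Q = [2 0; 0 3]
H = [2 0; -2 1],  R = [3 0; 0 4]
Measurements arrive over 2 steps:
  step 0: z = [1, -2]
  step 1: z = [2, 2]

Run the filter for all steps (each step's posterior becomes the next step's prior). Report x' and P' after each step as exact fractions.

step 0: x̄ = F·x = [-6, 0]
step 0: P̄ = F·P·Fᵀ + Q = [30 -10; -10 22]
step 0: y = z − H·x̄ = [13, -14]
step 0: S = H·P̄·Hᵀ + R = [123 -140; -140 186]
step 0: K = P̄·Hᵀ·S⁻¹ = [680/1639 -105/1639; 1080/1639 1183/1639]
step 0: x' = x̄ + K·y = [476/1639, -2522/1639]
step 0: P' = (I − K·H)·P̄ = [1020/1639 1620/1639; 1620/1639 7972/1639]
step 1: x̄ = F·x = [-372/149, 5520/1639]
step 1: P̄ = F·P·Fᵀ + Q = [4746/149 -3008/149; -3008/149 31345/1639]
step 1: y = z − H·x̄ = [1042/149, -10426/1639]
step 1: S = H·P̄·Hᵀ + R = [19431/149 -25000/149; -25000/149 379077/1639]
step 1: K = P̄·Hᵀ·S⁻¹ = [1078516/3294263 -412500/3294263; 1057032/3294263 1614299/3294263]
step 1: x' = x̄ + K·y = [1941764/3294263, 8218030/3294263]
step 1: P' = (I − K·H)·P̄ = [1617774/3294263 1585548/3294263; 1585548/3294263 9628292/3294263]

step 0: x' = [476/1639, -2522/1639], P' = [1020/1639 1620/1639; 1620/1639 7972/1639]
step 1: x' = [1941764/3294263, 8218030/3294263], P' = [1617774/3294263 1585548/3294263; 1585548/3294263 9628292/3294263]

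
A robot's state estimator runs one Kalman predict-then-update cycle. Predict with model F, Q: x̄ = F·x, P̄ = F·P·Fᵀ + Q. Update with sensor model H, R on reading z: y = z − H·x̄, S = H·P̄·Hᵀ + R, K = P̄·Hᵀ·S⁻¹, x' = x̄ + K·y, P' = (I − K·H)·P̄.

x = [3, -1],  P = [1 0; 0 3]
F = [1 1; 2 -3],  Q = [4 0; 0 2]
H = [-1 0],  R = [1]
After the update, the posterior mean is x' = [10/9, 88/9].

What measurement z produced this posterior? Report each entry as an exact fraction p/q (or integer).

x̄ = F·x = [2, 9]
P̄ = F·P·Fᵀ + Q = [8 -7; -7 33]
S = H·P̄·Hᵀ + R = [9]
K = P̄·Hᵀ·S⁻¹ = [-8/9; 7/9]
x' − x̄ = [-8/9, 7/9] = K·y
y = (KᵀK)⁻¹·Kᵀ·(x' − x̄) = [1]
z = y + H·x̄ = [1] + [-2] = [-1]

z = [-1]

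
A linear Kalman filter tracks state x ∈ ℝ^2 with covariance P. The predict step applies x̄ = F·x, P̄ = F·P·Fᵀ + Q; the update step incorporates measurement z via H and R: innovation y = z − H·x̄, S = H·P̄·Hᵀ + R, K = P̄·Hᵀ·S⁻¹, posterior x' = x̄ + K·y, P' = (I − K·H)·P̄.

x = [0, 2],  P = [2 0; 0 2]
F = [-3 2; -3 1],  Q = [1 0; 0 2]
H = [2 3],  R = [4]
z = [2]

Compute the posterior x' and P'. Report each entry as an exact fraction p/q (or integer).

x̄ = F·x = [4, 2]
P̄ = F·P·Fᵀ + Q = [27 22; 22 22]
y = z − H·x̄ = [-12]
S = H·P̄·Hᵀ + R = [574]
K = P̄·Hᵀ·S⁻¹ = [60/287; 55/287]
x' = x̄ + K·y = [428/287, -86/287]
P' = (I − K·H)·P̄ = [549/287 -286/287; -286/287 264/287]

x' = [428/287, -86/287]
P' = [549/287 -286/287; -286/287 264/287]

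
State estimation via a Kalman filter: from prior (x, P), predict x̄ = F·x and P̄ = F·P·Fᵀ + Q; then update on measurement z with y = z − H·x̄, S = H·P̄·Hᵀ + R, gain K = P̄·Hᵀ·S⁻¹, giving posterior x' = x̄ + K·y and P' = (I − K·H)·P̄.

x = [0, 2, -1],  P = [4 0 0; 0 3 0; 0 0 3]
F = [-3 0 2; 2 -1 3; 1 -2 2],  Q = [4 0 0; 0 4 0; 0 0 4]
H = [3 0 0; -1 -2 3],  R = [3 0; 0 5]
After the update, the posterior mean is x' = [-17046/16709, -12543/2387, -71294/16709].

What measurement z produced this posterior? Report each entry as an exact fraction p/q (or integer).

x̄ = F·x = [-2, -5, -6]
P̄ = F·P·Fᵀ + Q = [52 -6 0; -6 50 32; 0 32 32]
S = H·P̄·Hᵀ + R = [471 -120; -120 137]
K = P̄·Hᵀ·S⁻¹ = [5524/16709 -40/16709; -106/2387 -58/2387; 1280/16709 5024/16709]
x' − x̄ = [16372/16709, -608/2387, 28960/16709] = K·y
y = (KᵀK)⁻¹·Kᵀ·(x' − x̄) = [3, 5]
z = y + H·x̄ = [3, 5] + [-6, -6] = [-3, -1]

z = [-3, -1]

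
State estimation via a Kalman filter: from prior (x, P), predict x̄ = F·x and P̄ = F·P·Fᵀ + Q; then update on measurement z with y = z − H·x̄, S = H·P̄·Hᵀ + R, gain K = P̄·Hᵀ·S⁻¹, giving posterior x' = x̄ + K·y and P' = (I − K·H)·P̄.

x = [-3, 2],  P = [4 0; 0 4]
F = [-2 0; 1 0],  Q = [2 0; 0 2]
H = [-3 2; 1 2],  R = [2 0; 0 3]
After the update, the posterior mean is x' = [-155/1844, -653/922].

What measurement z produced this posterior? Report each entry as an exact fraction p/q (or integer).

x̄ = F·x = [6, -3]
P̄ = F·P·Fᵀ + Q = [18 -8; -8 6]
S = H·P̄·Hᵀ + R = [284 2; 2 13]
K = P̄·Hᵀ·S⁻¹ = [-457/1844 177/922; 115/922 133/461]
x' − x̄ = [-11219/1844, 2113/922] = K·y
y = (KᵀK)⁻¹·Kᵀ·(x' − x̄) = [23, -2]
z = y + H·x̄ = [23, -2] + [-24, 0] = [-1, -2]

z = [-1, -2]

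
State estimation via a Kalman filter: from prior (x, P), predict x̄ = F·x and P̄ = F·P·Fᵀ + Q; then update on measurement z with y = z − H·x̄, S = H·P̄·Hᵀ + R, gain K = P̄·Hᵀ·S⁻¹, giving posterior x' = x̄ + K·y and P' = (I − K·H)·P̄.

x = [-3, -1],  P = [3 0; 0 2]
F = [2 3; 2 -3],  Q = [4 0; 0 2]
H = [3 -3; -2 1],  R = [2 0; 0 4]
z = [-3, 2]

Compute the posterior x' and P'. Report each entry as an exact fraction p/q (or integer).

x' = [-7286/3167, -4396/3167]
P' = [10062/3167 10508/3167; 10508/3167 11636/3167]

x̄ = F·x = [-9, -3]
P̄ = F·P·Fᵀ + Q = [34 -6; -6 32]
y = z − H·x̄ = [15, -13]
S = H·P̄·Hᵀ + R = [704 -354; -354 196]
K = P̄·Hᵀ·S⁻¹ = [-669/3167 -2404/3167; -1692/3167 -2345/3167]
x' = x̄ + K·y = [-7286/3167, -4396/3167]
P' = (I − K·H)·P̄ = [10062/3167 10508/3167; 10508/3167 11636/3167]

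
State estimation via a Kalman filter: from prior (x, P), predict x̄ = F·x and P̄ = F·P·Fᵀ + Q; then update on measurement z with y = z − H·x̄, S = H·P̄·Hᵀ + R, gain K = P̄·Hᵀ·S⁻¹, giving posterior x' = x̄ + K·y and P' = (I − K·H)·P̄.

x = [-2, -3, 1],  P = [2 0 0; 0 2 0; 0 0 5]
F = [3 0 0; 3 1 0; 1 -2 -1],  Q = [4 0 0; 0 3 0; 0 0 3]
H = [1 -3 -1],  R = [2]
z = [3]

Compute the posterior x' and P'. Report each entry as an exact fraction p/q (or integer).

x̄ = F·x = [-6, -9, 3]
P̄ = F·P·Fᵀ + Q = [22 18 6; 18 23 2; 6 2 18]
y = z − H·x̄ = [-15]
S = H·P̄·Hᵀ + R = [141]
K = P̄·Hᵀ·S⁻¹ = [-38/141; -53/141; -6/47]
x' = x̄ + K·y = [-92/47, -158/47, 231/47]
P' = (I − K·H)·P̄ = [1658/141 524/141 54/47; 524/141 434/141 -224/47; 54/47 -224/47 738/47]

x' = [-92/47, -158/47, 231/47]
P' = [1658/141 524/141 54/47; 524/141 434/141 -224/47; 54/47 -224/47 738/47]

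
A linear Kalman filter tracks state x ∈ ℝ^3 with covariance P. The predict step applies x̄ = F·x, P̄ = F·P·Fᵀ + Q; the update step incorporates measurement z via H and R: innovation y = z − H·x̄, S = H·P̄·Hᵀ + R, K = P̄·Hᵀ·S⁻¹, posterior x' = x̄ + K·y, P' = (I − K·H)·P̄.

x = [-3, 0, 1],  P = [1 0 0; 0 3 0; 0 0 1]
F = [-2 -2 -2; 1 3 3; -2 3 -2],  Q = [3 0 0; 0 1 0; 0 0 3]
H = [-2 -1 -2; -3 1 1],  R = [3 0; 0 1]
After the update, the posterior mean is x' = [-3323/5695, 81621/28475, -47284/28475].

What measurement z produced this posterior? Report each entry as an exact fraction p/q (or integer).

x̄ = F·x = [4, 0, 4]
P̄ = F·P·Fᵀ + Q = [23 -26 -10; -26 38 19; -10 19 38]
S = H·P̄·Hᵀ + R = [177 -99; -99 538]
K = P̄·Hᵀ·S⁻¹ = [-693/5695 -1239/5695; 151/28475 7173/28475; -10579/28475 2658/28475]
x' − x̄ = [-26103/5695, 81621/28475, -161184/28475] = K·y
y = (KᵀK)⁻¹·Kᵀ·(x' − x̄) = [18, 11]
z = y + H·x̄ = [18, 11] + [-16, -8] = [2, 3]

z = [2, 3]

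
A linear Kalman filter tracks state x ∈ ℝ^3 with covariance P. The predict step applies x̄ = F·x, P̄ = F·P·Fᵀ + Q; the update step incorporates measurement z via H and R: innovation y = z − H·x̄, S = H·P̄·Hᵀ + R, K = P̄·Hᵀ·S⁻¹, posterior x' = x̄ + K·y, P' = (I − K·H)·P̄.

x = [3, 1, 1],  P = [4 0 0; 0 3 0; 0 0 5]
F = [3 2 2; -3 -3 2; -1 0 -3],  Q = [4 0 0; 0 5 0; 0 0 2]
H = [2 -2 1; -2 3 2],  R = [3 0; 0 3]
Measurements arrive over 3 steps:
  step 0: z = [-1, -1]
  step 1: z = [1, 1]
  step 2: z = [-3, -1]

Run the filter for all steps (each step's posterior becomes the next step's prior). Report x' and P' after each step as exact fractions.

step 0: x' = [4892/6493, 25127/32465, -62637/64930], P' = [36846/6493 31800/6493 -13755/6493; 31800/6493 29418/6493 -67023/32465; -13755/6493 -67023/32465 98979/64930]
step 1: x' = [-218430269/226388714, -10411642349/10413880844, 5670737041/5206940422], P' = [3057120913/679166142 1730100611/452777428 -1026139025/679166142; 1730100611/452777428 73802345133/20827761688 -15696272477/10413880844; -1026139025/679166142 -15696272477/10413880844 18893583977/15620821266]
step 2: x' = [1773708289554851/1549377074301853, 2650164673196219/1549377074301853, -2996785435474890/1549377074301853], P' = [20794848943905314/4648131222905559 5879462333733704/1549377074301853 -6952804149748081/4648131222905559; 5879462333733704/1549377074301853 5450981568617523/1549377074301853 -2312918367215854/1549377074301853; -6952804149748081/4648131222905559 -2312918367215854/1549377074301853 11167284769685563/9296262445811118]

step 0: x̄ = F·x = [13, -10, -6]
step 0: P̄ = F·P·Fᵀ + Q = [72 -34 -42; -34 88 -18; -42 -18 51]
step 0: y = z − H·x̄ = [-41, 67]
step 0: S = H·P̄·Hᵀ + R = [870 -1120; -1120 1815]
step 0: K = P̄·Hᵀ·S⁻¹ = [-1221/6493 -1934/6493; -14401/32465 -3592/32465; 30657/64930 2364/6493]
step 0: x' = x̄ + K·y = [4892/6493, 25127/32465, -62637/64930]
step 0: P' = (I − K·H)·P̄ = [36846/6493 31800/6493 -13755/6493; 31800/6493 29418/6493 -67023/32465; -13755/6493 -67023/32465 98979/64930]
step 1: x̄ = F·x = [60997/32465, -211398/32465, 138991/64930]
step 1: P̄ = F·P·Fᵀ + Q = [3120764/32465 -4593606/32465 -8964/32465; -4593606/32465 7833739/32465 -351879/32465; -8964/32465 -351879/32465 563831/64930]
step 1: y = z − H·x̄ = [-1163641/64930, 649662/32465]
step 1: S = H·P̄·Hᵀ + R = [164635661/64930 -104523768/32465; -104523768/32465 27036840/6493]
step 1: K = P̄·Hᵀ·S⁻¹ = [-5677724/113194357 -254044751/1358332284; -826165792/2603470211 -182436907/20827761688; 1043333681/2603470211 9570891305/31241642532]
step 1: x' = x̄ + K·y = [-218430269/226388714, -10411642349/10413880844, 5670737041/5206940422]
step 1: P' = (I − K·H)·P̄ = [3057120913/679166142 1730100611/452777428 -1026139025/679166142; 1730100611/452777428 73802345133/20827761688 -15696272477/10413880844; -1026139025/679166142 -15696272477/10413880844 18893583977/15620821266]
step 2: x̄ = F·x = [-7070928414/2603470211, 84061252333/10413880844, -5994157468/2603470211]
step 2: P̄ = F·P·Fᵀ + Q = [618490348846/7810410633 -1737598494943/15620821266 -21400081700/7810410633; -1737598494943/15620821266 11699232223175/62483285064 -100462809091/15620821266; -21400081700/7810410633 -100462809091/15620821266 64995246937/7810410633]
step 2: y = z − H·x̄ = [108712459659/5206940422, -271211805411/10413880844]
step 2: S = H·P̄·Hᵀ + R = [30955446513923/15620821266 -26398608403281/10413880844; -26398608403281/10413880844 69101399026173/20827761688]
step 2: K = P̄·Hᵀ·S⁻¹ = [-71097807148853/1549377074301853 -860048394567818/4648131222905559; -485318945661164/1549377074301853 -10605565348849/1549377074301853; 1234565397475943/3098754148603706 1418875921413013/4648131222905559]
step 2: x' = x̄ + K·y = [1773708289554851/1549377074301853, 2650164673196219/1549377074301853, -2996785435474890/1549377074301853]
step 2: P' = (I − K·H)·P̄ = [20794848943905314/4648131222905559 5879462333733704/1549377074301853 -6952804149748081/4648131222905559; 5879462333733704/1549377074301853 5450981568617523/1549377074301853 -2312918367215854/1549377074301853; -6952804149748081/4648131222905559 -2312918367215854/1549377074301853 11167284769685563/9296262445811118]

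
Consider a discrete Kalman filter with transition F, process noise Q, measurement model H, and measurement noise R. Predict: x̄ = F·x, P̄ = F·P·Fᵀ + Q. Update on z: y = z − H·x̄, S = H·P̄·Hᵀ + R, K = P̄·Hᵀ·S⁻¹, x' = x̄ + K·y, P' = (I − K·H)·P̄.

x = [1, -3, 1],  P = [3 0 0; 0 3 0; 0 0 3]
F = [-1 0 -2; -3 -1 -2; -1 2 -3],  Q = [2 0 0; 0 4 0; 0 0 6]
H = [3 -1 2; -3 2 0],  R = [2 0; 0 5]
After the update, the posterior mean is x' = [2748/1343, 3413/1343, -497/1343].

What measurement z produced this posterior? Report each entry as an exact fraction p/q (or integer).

z = [3, -1]

x̄ = F·x = [-3, -2, -10]
P̄ = F·P·Fᵀ + Q = [17 21 21; 21 46 21; 21 21 48]
S = H·P̄·Hᵀ + R = [435 -98; -98 90]
K = P̄·Hᵀ·S⁻¹ = [2799/14773 3141/29546; 4076/14773 18397/29546; 471/1343 399/2686]
x' − x̄ = [6777/1343, 6099/1343, 12933/1343] = K·y
y = (KᵀK)⁻¹·Kᵀ·(x' − x̄) = [30, -6]
z = y + H·x̄ = [30, -6] + [-27, 5] = [3, -1]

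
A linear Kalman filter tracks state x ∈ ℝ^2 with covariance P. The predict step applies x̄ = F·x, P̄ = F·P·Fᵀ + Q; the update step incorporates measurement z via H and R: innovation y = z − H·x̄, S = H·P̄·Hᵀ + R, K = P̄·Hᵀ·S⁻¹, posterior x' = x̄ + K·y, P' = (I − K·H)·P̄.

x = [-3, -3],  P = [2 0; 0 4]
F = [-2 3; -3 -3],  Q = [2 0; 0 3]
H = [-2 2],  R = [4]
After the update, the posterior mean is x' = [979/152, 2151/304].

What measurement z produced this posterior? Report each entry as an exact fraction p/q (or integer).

z = [1]

x̄ = F·x = [-3, 18]
P̄ = F·P·Fᵀ + Q = [46 -24; -24 57]
S = H·P̄·Hᵀ + R = [608]
K = P̄·Hᵀ·S⁻¹ = [-35/152; 81/304]
x' − x̄ = [1435/152, -3321/304] = K·y
y = (KᵀK)⁻¹·Kᵀ·(x' − x̄) = [-41]
z = y + H·x̄ = [-41] + [42] = [1]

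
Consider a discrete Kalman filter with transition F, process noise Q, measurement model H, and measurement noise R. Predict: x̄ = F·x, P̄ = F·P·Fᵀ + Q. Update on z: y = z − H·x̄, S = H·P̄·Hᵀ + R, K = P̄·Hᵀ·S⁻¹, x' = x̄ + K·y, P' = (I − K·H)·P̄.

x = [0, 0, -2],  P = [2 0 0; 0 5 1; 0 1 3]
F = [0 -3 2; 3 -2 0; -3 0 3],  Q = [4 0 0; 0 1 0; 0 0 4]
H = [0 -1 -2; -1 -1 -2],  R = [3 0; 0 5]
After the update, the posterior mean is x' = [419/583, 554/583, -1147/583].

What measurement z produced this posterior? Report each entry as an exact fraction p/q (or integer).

z = [3, 2]

x̄ = F·x = [-4, 0, -6]
P̄ = F·P·Fᵀ + Q = [49 26 9; 26 39 -24; 9 -24 49]
S = H·P̄·Hᵀ + R = [142 183; 183 281]
K = P̄·Hᵀ·S⁻¹ = [4655/6413 -5154/6413; 5640/6413 -4061/6413; -5605/6413 1756/6413]
x' − x̄ = [2751/583, 554/583, 2351/583] = K·y
y = (KᵀK)⁻¹·Kᵀ·(x' − x̄) = [-9, -14]
z = y + H·x̄ = [-9, -14] + [12, 16] = [3, 2]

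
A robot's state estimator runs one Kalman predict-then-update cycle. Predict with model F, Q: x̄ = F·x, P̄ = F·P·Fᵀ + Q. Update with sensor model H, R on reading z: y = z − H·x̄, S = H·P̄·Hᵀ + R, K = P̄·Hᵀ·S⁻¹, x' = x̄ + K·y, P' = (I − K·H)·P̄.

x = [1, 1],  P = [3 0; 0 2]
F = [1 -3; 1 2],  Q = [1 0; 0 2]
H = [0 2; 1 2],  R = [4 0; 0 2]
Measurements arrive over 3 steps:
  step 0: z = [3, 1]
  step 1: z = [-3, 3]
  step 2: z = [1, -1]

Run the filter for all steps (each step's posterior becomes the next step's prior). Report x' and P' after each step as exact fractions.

step 0: x̄ = F·x = [-2, 3]
step 0: P̄ = F·P·Fᵀ + Q = [22 -9; -9 13]
step 0: y = z − H·x̄ = [-3, -3]
step 0: S = H·P̄·Hᵀ + R = [56 34; 34 40]
step 0: K = P̄·Hᵀ·S⁻¹ = [-214/271 209/271; 231/542 17/271]
step 0: x' = x̄ + K·y = [-527/271, 831/542]
step 0: P' = (I − K·H)·P̄ = [1274/271 -428/271; -428/271 231/271]
step 1: x̄ = F·x = [-3547/542, 304/271]
step 1: P̄ = F·P·Fᵀ + Q = [6192/271 316/271; 316/271 1028/271]
step 1: y = z − H·x̄ = [-1421/271, 3957/542]
step 1: S = H·P̄·Hᵀ + R = [5196/271 4744/271; 4744/271 12110/271]
step 1: K = P̄·Hᵀ·S⁻¹ = [-11402/18643 14972/18643; 6294/18643 1186/18643]
step 1: x' = x̄ + K·y = [94177/37286, -3431/18643]
step 1: P' = (I − K·H)·P̄ = [75552/18643 -22804/18643; -22804/18643 12588/18643]
step 2: x̄ = F·x = [114763/37286, 80453/37286]
step 2: P̄ = F·P·Fᵀ + Q = [344311/18643 22828/18643; 22828/18643 71974/18643]
step 2: y = z − H·x̄ = [-61810/18643, -312955/37286]
step 2: S = H·P̄·Hᵀ + R = [362468/18643 333552/18643; 333552/18643 760805/18643]
step 2: K = P̄·Hᵀ·S⁻¹ = [-1278482/2206063 1691277/2206063; 722629/2206063 166776/2206063]
step 2: x' = x̄ + K·y = [-3166691/2206063, 1928853/4412126]
step 2: P' = (I − K·H)·P̄ = [8496482/2206063 -2556964/2206063; -2556964/2206063 1445258/2206063]

step 0: x' = [-527/271, 831/542], P' = [1274/271 -428/271; -428/271 231/271]
step 1: x' = [94177/37286, -3431/18643], P' = [75552/18643 -22804/18643; -22804/18643 12588/18643]
step 2: x' = [-3166691/2206063, 1928853/4412126], P' = [8496482/2206063 -2556964/2206063; -2556964/2206063 1445258/2206063]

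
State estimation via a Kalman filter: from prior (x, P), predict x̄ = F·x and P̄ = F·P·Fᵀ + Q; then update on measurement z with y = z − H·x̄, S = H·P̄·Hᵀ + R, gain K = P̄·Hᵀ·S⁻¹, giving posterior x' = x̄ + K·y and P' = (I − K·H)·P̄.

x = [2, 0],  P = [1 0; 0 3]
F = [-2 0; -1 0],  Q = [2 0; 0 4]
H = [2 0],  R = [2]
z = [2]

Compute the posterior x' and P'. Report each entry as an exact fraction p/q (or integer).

x' = [8/13, -6/13]
P' = [6/13 2/13; 2/13 57/13]

x̄ = F·x = [-4, -2]
P̄ = F·P·Fᵀ + Q = [6 2; 2 5]
y = z − H·x̄ = [10]
S = H·P̄·Hᵀ + R = [26]
K = P̄·Hᵀ·S⁻¹ = [6/13; 2/13]
x' = x̄ + K·y = [8/13, -6/13]
P' = (I − K·H)·P̄ = [6/13 2/13; 2/13 57/13]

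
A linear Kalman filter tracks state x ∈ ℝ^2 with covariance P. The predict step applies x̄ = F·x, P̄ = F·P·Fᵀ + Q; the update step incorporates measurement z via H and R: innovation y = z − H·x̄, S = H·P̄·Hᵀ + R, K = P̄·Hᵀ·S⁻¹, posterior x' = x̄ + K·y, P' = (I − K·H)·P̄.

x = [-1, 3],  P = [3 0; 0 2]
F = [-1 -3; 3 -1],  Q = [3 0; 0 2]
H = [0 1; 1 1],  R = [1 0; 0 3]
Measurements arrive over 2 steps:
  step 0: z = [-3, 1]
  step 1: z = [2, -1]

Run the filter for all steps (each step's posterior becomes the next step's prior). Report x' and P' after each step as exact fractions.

step 0: x̄ = F·x = [-8, -6]
step 0: P̄ = F·P·Fᵀ + Q = [24 -3; -3 31]
step 0: y = z − H·x̄ = [3, 15]
step 0: S = H·P̄·Hᵀ + R = [32 28; 28 52]
step 0: K = P̄·Hᵀ·S⁻¹ = [-93/110 189/220; 207/220 7/220]
step 0: x' = x̄ + K·y = [47/20, -27/10]
step 0: P' = (I − K·H)·P̄ = [753/220 -93/110; -93/110 207/220]
step 1: x̄ = F·x = [23/4, 39/4]
step 1: P̄ = F·P·Fᵀ + Q = [108/11 -15/22; -15/22 427/11]
step 1: y = z − H·x̄ = [-31/4, -33/2]
step 1: S = H·P̄·Hᵀ + R = [438/11 839/22; 839/22 553/11]
step 1: K = P̄·Hᵀ·S⁻¹ = [-16839/24085 17151/24085; 21873/24085 1678/24085]
step 1: x' = x̄ + K·y = [-28001/48170, 37626/24085]
step 1: P' = (I − K·H)·P̄ = [68292/24085 -16839/24085; -16839/24085 21873/24085]

step 0: x' = [47/20, -27/10], P' = [753/220 -93/110; -93/110 207/220]
step 1: x' = [-28001/48170, 37626/24085], P' = [68292/24085 -16839/24085; -16839/24085 21873/24085]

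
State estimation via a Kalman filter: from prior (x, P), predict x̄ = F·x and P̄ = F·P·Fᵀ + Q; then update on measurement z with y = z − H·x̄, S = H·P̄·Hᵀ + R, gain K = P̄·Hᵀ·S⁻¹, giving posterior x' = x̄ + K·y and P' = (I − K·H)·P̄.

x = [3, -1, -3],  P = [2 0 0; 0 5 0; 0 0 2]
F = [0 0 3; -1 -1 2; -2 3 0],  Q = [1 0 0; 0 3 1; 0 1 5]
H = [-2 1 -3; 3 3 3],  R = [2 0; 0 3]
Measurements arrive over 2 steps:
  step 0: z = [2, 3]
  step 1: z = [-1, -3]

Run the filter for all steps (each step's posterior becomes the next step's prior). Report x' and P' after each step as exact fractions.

step 0: x' = [25099/20988, 1451/1749, -6037/5247], P' = [238423/41976 -4309/3498 -22421/5247; -4309/3498 332/583 1514/1749; -22421/5247 1514/1749 17630/5247]
step 1: x' = [-643721093/583990416, -82427069/97331736, 256160033/291995208], P' = [1109847665/583990416 -34795279/97331736 -414029021/291995208; -34795279/97331736 5776181/16221956 10265791/48665868; -414029021/291995208 10265791/48665868 175264133/145997604]

step 0: x̄ = F·x = [-9, -8, -9]
step 0: P̄ = F·P·Fᵀ + Q = [19 12 0; 12 18 -10; 0 -10 58]
step 0: y = z − H·x̄ = [-35, 81]
step 0: S = H·P̄·Hᵀ + R = [630 -558; -558 894]
step 0: K = P̄·Hᵀ·S⁻¹ = [4775/41976 2449/13992; 763/3498 237/1166; -1753/5247 -83/1749]
step 0: x' = x̄ + K·y = [25099/20988, 1451/1749, -6037/5247]
step 0: P' = (I − K·H)·P̄ = [238423/41976 -4309/3498 -22421/5247; -4309/3498 332/583 1514/1749; -22421/5247 1514/1749 17630/5247]
step 1: x̄ = F·x = [-6037/1749, -30269/6996, 1019/10494]
step 1: P̄ = F·P·Fᵀ + Q = [18213/583 17713/583 58468/1749; 17713/583 157903/4664 239051/6996; 58468/1749 239051/6996 499801/10494]
step 1: y = z − H·x̄ = [-22985/6996, 140225/6996]
step 1: S = H·P̄·Hᵀ + R = [3097207/4664 -6119755/4664; -6119755/4664 12971407/4664]
step 1: K = P̄·Hᵀ·S⁻¹ = [27853561/583990416 73017949/583990416; 21326449/97331736 20393389/97331736; -80966005/291995208 -1906009/291995208]
step 1: x' = x̄ + K·y = [-643721093/583990416, -82427069/97331736, 256160033/291995208]
step 1: P' = (I − K·H)·P̄ = [1109847665/583990416 -34795279/97331736 -414029021/291995208; -34795279/97331736 5776181/16221956 10265791/48665868; -414029021/291995208 10265791/48665868 175264133/145997604]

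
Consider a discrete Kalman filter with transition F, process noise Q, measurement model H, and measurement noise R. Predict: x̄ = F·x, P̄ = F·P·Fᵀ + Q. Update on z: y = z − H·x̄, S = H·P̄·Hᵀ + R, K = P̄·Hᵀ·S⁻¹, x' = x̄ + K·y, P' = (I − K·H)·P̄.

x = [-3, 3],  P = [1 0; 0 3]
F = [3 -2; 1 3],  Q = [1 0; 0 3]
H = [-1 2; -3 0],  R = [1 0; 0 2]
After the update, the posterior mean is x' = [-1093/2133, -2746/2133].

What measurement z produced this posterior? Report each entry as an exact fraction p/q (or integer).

x̄ = F·x = [-15, 6]
P̄ = F·P·Fᵀ + Q = [22 -15; -15 31]
S = H·P̄·Hᵀ + R = [207 156; 156 200]
K = P̄·Hᵀ·S⁻¹ = [-13/2133 -925/2844; 2095/4266 -899/5688]
x' − x̄ = [30902/2133, -15544/2133] = K·y
y = (KᵀK)⁻¹·Kᵀ·(x' − x̄) = [-29, -44]
z = y + H·x̄ = [-29, -44] + [27, 45] = [-2, 1]

z = [-2, 1]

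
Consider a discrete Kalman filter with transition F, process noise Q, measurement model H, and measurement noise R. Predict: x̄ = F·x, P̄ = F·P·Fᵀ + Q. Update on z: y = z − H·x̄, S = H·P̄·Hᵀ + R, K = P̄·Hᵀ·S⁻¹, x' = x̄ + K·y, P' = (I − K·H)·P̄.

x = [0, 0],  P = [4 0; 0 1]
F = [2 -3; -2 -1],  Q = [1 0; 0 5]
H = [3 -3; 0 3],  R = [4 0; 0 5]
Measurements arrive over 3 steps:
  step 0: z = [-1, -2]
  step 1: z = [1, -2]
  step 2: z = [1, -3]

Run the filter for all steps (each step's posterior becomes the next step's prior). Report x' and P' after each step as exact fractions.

step 0: x' = [-32916/36785, -4353/7357], P' = [33163/36785 3575/7357; 3575/7357 3715/7357]
step 1: x' = [-20745984/148937269, -73645431/148937269], P' = [111721527/148937269 60602175/148937269; 60602175/148937269 68843755/148937269]
step 2: x' = [-91789925901/545495409161, -375035084796/545495409161], P' = [408767916563/545495409161 221710018875/545495409161; 221710018875/545495409161 251725439895/545495409161]

step 0: x̄ = F·x = [0, 0]
step 0: P̄ = F·P·Fᵀ + Q = [26 -13; -13 22]
step 0: y = z − H·x̄ = [-1, -2]
step 0: S = H·P̄·Hᵀ + R = [670 -315; -315 203]
step 0: K = P̄·Hᵀ·S⁻¹ = [1638/5255 2145/7357; -15/1051 2229/7357]
step 0: x' = x̄ + K·y = [-32916/36785, -4353/7357]
step 0: P' = (I − K·H)·P̄ = [33163/36785 3575/7357; 3575/7357 3715/7357]
step 1: x̄ = F·x = [-537/36785, 87597/36785]
step 1: P̄ = F·P·Fᵀ + Q = [122112/36785 -5427/36785; -5427/36785 406652/36785]
step 1: y = z − H·x̄ = [301187/36785, -336361/36785]
step 1: S = H·P̄·Hᵀ + R = [5003702/36785 -3708711/36785; -3708711/36785 3843793/36785]
step 1: K = P̄·Hᵀ·S⁻¹ = [38339514/148937269 36361305/148937269; -6181185/148937269 41306253/148937269]
step 1: x' = x̄ + K·y = [-20745984/148937269, -73645431/148937269]
step 1: P' = (I − K·H)·P̄ = [111721527/148937269 60602175/148937269; 60602175/148937269 68843755/148937269]
step 2: x̄ = F·x = [179444325/148937269, 8856723/11456713]
step 2: P̄ = F·P·Fᵀ + Q = [488191072/148937269 157989/11456713; 157989/11456713 115601916/11456713]
step 2: y = z − H·x̄ = [-43983509/148937269, -60940308/11456713]
step 2: S = H·P̄·Hᵀ + R = [18477923470/148937269 -1038995343/11456713; -1038995343/11456713 1097700809/11456713]
step 2: K = P̄·Hᵀ·S⁻¹ = [140293423266/545495409161 133026011325/545495409161; -22511565765/545495409161 151035263937/545495409161]
step 2: x' = x̄ + K·y = [-91789925901/545495409161, -375035084796/545495409161]
step 2: P' = (I − K·H)·P̄ = [408767916563/545495409161 221710018875/545495409161; 221710018875/545495409161 251725439895/545495409161]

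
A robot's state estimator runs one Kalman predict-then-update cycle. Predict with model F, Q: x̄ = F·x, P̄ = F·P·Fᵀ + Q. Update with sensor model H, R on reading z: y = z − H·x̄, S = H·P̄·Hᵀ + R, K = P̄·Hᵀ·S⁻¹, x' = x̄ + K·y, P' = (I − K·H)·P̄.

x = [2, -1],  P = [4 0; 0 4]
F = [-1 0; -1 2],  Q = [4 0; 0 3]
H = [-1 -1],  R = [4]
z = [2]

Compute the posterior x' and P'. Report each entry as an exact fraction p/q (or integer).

x̄ = F·x = [-2, -4]
P̄ = F·P·Fᵀ + Q = [8 4; 4 23]
y = z − H·x̄ = [-4]
S = H·P̄·Hᵀ + R = [43]
K = P̄·Hᵀ·S⁻¹ = [-12/43; -27/43]
x' = x̄ + K·y = [-38/43, -64/43]
P' = (I − K·H)·P̄ = [200/43 -152/43; -152/43 260/43]

x' = [-38/43, -64/43]
P' = [200/43 -152/43; -152/43 260/43]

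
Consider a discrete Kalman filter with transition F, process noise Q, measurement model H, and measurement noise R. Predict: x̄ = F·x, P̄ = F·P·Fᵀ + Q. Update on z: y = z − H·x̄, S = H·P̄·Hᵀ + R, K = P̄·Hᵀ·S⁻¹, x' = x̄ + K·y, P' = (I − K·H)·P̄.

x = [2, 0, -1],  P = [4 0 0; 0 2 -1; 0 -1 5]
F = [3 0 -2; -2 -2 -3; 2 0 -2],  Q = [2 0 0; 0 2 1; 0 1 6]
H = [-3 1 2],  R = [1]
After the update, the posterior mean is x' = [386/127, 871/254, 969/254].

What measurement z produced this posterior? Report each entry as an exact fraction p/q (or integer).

z = [2]

x̄ = F·x = [8, -1, 6]
P̄ = F·P·Fᵀ + Q = [58 2 44; 2 59 11; 44 11 42]
S = H·P̄·Hᵀ + R = [254]
K = P̄·Hᵀ·S⁻¹ = [-42/127; 75/254; -37/254]
x' − x̄ = [-630/127, 1125/254, -555/254] = K·y
y = (KᵀK)⁻¹·Kᵀ·(x' − x̄) = [15]
z = y + H·x̄ = [15] + [-13] = [2]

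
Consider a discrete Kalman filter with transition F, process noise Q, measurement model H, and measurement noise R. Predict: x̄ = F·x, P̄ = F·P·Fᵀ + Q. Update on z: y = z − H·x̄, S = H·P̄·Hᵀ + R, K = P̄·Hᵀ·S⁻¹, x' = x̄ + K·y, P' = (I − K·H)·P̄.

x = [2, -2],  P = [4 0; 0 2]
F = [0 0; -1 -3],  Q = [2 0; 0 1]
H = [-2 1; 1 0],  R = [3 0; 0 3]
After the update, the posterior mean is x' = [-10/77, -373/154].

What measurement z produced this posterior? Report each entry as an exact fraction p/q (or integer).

z = [-3, -2]

x̄ = F·x = [0, 4]
P̄ = F·P·Fᵀ + Q = [2 0; 0 23]
S = H·P̄·Hᵀ + R = [34 -4; -4 5]
K = P̄·Hᵀ·S⁻¹ = [-6/77 26/77; 115/154 46/77]
x' − x̄ = [-10/77, -989/154] = K·y
y = (KᵀK)⁻¹·Kᵀ·(x' − x̄) = [-7, -2]
z = y + H·x̄ = [-7, -2] + [4, 0] = [-3, -2]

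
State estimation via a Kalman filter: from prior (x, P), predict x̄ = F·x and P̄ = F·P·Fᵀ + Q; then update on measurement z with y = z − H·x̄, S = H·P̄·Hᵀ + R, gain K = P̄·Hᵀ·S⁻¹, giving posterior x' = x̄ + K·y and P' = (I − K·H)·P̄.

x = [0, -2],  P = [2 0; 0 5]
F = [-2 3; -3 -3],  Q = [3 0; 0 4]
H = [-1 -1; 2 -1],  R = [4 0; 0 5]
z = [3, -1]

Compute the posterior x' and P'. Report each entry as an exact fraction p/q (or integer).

x̄ = F·x = [-6, 6]
P̄ = F·P·Fᵀ + Q = [56 -33; -33 67]
y = z − H·x̄ = [3, 17]
S = H·P̄·Hᵀ + R = [61 -12; -12 428]
K = P̄·Hᵀ·S⁻¹ = [-2026/6491 8569/25964; -4037/6491 -8521/25964]
x' = x̄ + K·y = [-34423/25964, -37517/25964]
P' = (I − K·H)·P̄ = [25087/25964 7329/25964; 7329/25964 57263/25964]

x' = [-34423/25964, -37517/25964]
P' = [25087/25964 7329/25964; 7329/25964 57263/25964]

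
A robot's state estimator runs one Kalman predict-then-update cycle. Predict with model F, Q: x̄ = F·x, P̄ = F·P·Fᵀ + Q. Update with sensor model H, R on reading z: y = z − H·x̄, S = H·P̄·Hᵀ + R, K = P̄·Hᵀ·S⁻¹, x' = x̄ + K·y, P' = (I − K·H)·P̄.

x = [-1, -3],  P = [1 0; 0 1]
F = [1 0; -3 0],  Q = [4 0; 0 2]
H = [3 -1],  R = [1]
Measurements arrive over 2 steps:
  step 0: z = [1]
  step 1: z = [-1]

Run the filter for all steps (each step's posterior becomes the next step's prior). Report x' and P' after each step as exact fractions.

step 0: x' = [17/25, 17/15], P' = [17/25 9/5; 9/5 17/3]
step 1: x' = [-321/529, -1429/1587], P' = [321/529 829/529; 829/529 7817/1587]

step 0: x̄ = F·x = [-1, 3]
step 0: P̄ = F·P·Fᵀ + Q = [5 -3; -3 11]
step 0: y = z − H·x̄ = [7]
step 0: S = H·P̄·Hᵀ + R = [75]
step 0: K = P̄·Hᵀ·S⁻¹ = [6/25; -4/15]
step 0: x' = x̄ + K·y = [17/25, 17/15]
step 0: P' = (I − K·H)·P̄ = [17/25 9/5; 9/5 17/3]
step 1: x̄ = F·x = [17/25, -51/25]
step 1: P̄ = F·P·Fᵀ + Q = [117/25 -51/25; -51/25 203/25]
step 1: y = z − H·x̄ = [-127/25]
step 1: S = H·P̄·Hᵀ + R = [1587/25]
step 1: K = P̄·Hᵀ·S⁻¹ = [134/529; -356/1587]
step 1: x' = x̄ + K·y = [-321/529, -1429/1587]
step 1: P' = (I − K·H)·P̄ = [321/529 829/529; 829/529 7817/1587]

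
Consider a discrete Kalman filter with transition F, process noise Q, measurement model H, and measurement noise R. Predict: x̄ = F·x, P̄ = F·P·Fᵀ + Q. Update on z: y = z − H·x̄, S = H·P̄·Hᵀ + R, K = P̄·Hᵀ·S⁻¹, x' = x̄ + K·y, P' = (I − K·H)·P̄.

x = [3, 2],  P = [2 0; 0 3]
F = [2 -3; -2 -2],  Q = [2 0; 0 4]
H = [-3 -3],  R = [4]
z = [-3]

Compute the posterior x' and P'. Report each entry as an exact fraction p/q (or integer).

x̄ = F·x = [0, -10]
P̄ = F·P·Fᵀ + Q = [37 10; 10 24]
y = z − H·x̄ = [-33]
S = H·P̄·Hᵀ + R = [733]
K = P̄·Hᵀ·S⁻¹ = [-141/733; -102/733]
x' = x̄ + K·y = [4653/733, -3964/733]
P' = (I − K·H)·P̄ = [7240/733 -7052/733; -7052/733 7188/733]

x' = [4653/733, -3964/733]
P' = [7240/733 -7052/733; -7052/733 7188/733]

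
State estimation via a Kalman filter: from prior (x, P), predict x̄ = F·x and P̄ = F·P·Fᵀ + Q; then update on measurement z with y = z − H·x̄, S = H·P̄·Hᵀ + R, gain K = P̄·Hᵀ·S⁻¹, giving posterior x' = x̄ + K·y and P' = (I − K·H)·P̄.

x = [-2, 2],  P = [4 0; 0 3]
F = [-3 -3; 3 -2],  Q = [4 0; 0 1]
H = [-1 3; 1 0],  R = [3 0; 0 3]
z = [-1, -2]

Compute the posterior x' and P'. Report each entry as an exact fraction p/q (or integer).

x̄ = F·x = [0, -10]
P̄ = F·P·Fᵀ + Q = [67 -18; -18 49]
y = z − H·x̄ = [29, -2]
S = H·P̄·Hᵀ + R = [619 -121; -121 70]
K = P̄·Hᵀ·S⁻¹ = [-121/9563 8944/9563; 3124/9563 2941/9563]
x' = x̄ + K·y = [-21397/9563, -10916/9563]
P' = (I − K·H)·P̄ = [26832/9563 8823/9563; 8823/9563 6065/9563]

x' = [-21397/9563, -10916/9563]
P' = [26832/9563 8823/9563; 8823/9563 6065/9563]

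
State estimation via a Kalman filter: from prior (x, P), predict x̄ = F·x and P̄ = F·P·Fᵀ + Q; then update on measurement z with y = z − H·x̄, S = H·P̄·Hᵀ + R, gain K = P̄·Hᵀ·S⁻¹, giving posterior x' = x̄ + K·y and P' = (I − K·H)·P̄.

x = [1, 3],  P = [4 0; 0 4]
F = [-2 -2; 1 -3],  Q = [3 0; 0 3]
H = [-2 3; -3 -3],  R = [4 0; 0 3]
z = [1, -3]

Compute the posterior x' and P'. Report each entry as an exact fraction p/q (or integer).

x' = [5734/15889, 9307/15889]
P' = [26369/95334 -3715/47667; -3715/47667 10078/47667]

x̄ = F·x = [-8, -8]
P̄ = F·P·Fᵀ + Q = [35 16; 16 43]
y = z − H·x̄ = [9, -51]
S = H·P̄·Hᵀ + R = [339 -225; -225 993]
K = P̄·Hᵀ·S⁻¹ = [-18757/95334 -6313/31778; 9416/47667 -2121/15889]
x' = x̄ + K·y = [5734/15889, 9307/15889]
P' = (I − K·H)·P̄ = [26369/95334 -3715/47667; -3715/47667 10078/47667]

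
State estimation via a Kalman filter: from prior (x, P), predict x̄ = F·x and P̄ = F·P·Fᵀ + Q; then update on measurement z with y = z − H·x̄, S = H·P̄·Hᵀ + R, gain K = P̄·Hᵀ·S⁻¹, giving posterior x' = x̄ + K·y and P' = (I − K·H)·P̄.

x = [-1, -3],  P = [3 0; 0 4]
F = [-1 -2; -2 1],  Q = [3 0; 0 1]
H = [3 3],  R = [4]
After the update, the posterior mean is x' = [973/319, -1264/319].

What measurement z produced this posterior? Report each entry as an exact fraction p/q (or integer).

x̄ = F·x = [7, -1]
P̄ = F·P·Fᵀ + Q = [22 -2; -2 17]
S = H·P̄·Hᵀ + R = [319]
K = P̄·Hᵀ·S⁻¹ = [60/319; 45/319]
x' − x̄ = [-1260/319, -945/319] = K·y
y = (KᵀK)⁻¹·Kᵀ·(x' − x̄) = [-21]
z = y + H·x̄ = [-21] + [18] = [-3]

z = [-3]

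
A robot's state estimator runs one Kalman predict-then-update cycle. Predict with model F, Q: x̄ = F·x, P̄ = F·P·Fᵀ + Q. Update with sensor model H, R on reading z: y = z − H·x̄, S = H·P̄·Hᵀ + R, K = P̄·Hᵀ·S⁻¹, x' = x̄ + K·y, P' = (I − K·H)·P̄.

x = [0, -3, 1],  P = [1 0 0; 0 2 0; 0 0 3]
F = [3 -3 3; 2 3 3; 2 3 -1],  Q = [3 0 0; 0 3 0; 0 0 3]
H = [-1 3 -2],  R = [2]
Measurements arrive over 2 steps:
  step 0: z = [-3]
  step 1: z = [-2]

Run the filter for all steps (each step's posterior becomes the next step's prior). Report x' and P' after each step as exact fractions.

step 0: x̄ = F·x = [12, -6, -10]
step 0: P̄ = F·P·Fᵀ + Q = [57 15 -21; 15 52 13; -21 13 28]
step 0: y = z − H·x̄ = [7]
step 0: S = H·P̄·Hᵀ + R = [309]
step 0: K = P̄·Hᵀ·S⁻¹ = [10/103; 115/309; 4/309]
step 0: x' = x̄ + K·y = [1306/103, -1049/309, -3062/309]
step 0: P' = (I − K·H)·P̄ = [5571/103 395/103 -2203/103; 395/103 2843/309 3557/309; -2203/103 3557/309 8636/309]
step 1: x̄ = F·x = [1905/103, -1499/103, 7751/309]
step 1: P̄ = F·P·Fᵀ + Q = [16779/103 18945/103 25065/103; 18945/103 56676/103 25219/103; 25065/103 25219/103 121316/309]
step 1: y = z − H·x̄ = [34090/309]
step 1: S = H·P̄·Hᵀ + R = [1118357/309]
step 1: K = P̄·Hᵀ·S⁻¹ = [-30222/1118357; 301935/1118357; -2216/27277]
step 1: x' = x̄ + K·y = [17349975/1118357, 17034669/1118357, 439743/27277]
step 1: P' = (I − K·H)·P̄ = [179227725/1118357 235232685/1118357 6421107/27277; 235232685/1118357 320347119/1118357 8843961/27277; 6421107/27277 8843961/27277 10057604/27277]

step 0: x' = [1306/103, -1049/309, -3062/309], P' = [5571/103 395/103 -2203/103; 395/103 2843/309 3557/309; -2203/103 3557/309 8636/309]
step 1: x' = [17349975/1118357, 17034669/1118357, 439743/27277], P' = [179227725/1118357 235232685/1118357 6421107/27277; 235232685/1118357 320347119/1118357 8843961/27277; 6421107/27277 8843961/27277 10057604/27277]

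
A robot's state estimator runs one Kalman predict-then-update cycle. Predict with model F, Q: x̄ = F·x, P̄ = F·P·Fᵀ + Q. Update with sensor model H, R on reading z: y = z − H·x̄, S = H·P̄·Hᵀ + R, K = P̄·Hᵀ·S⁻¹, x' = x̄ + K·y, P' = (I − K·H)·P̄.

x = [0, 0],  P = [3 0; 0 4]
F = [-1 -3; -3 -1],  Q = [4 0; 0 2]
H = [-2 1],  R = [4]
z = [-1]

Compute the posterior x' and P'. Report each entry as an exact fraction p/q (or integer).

x' = [13/25, 9/125]
P' = [46/5 408/25; 408/25 4044/125]

x̄ = F·x = [0, 0]
P̄ = F·P·Fᵀ + Q = [43 21; 21 33]
y = z − H·x̄ = [-1]
S = H·P̄·Hᵀ + R = [125]
K = P̄·Hᵀ·S⁻¹ = [-13/25; -9/125]
x' = x̄ + K·y = [13/25, 9/125]
P' = (I − K·H)·P̄ = [46/5 408/25; 408/25 4044/125]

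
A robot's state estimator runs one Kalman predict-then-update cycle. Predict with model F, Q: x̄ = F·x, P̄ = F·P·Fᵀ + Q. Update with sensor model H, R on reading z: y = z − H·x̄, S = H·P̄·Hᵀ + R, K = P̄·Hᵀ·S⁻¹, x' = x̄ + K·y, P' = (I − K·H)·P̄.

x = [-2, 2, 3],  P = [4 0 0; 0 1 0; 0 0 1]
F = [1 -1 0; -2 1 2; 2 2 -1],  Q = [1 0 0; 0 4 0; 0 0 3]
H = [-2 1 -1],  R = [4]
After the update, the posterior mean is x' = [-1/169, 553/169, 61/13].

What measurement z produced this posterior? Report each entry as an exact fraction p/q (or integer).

z = [-2]

x̄ = F·x = [-4, 12, -3]
P̄ = F·P·Fᵀ + Q = [6 -9 6; -9 25 -16; 6 -16 24]
S = H·P̄·Hᵀ + R = [169]
K = P̄·Hᵀ·S⁻¹ = [-27/169; 59/169; -4/13]
x' − x̄ = [675/169, -1475/169, 100/13] = K·y
y = (KᵀK)⁻¹·Kᵀ·(x' − x̄) = [-25]
z = y + H·x̄ = [-25] + [23] = [-2]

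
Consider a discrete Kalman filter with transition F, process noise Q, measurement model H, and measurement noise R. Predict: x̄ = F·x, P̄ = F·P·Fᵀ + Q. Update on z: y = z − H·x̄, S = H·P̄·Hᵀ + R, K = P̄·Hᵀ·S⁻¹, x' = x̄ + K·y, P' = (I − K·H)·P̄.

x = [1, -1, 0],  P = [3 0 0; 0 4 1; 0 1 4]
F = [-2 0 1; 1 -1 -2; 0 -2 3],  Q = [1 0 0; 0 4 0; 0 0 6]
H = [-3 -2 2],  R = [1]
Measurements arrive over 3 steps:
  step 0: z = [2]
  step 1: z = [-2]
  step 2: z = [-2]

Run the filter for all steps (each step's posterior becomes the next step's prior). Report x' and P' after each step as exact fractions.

step 0: x̄ = F·x = [-2, 2, 2]
step 0: P̄ = F·P·Fᵀ + Q = [17 -15 10; -15 31 -15; 10 -15 46]
step 0: y = z − H·x̄ = [-4]
step 0: S = H·P̄·Hᵀ + R = [282]
step 0: K = P̄·Hᵀ·S⁻¹ = [-1/282; -1/6; 46/141]
step 0: x' = x̄ + K·y = [-280/141, 8/3, 98/141]
step 0: P' = (I − K·H)·P̄ = [4793/282 -91/6 1456/141; -91/6 139/6 1/3; 1456/141 1/3 2254/141]
step 1: x̄ = F·x = [14/3, -284/47, -458/141]
step 1: P̄ = F·P·Fᵀ + Q = [131/3 -45 -226/3; -45 4628/47 567/47; -226/3 567/47 33634/141]
step 1: y = z − H·x̄ = [904/141]
step 1: S = H·P̄·Hᵀ + R = [283342/141]
step 1: K = P̄·Hᵀ·S⁻¹ = [-27025/283342; -5331/283342; 47866/141671]
step 1: x' = x̄ + K·y = [574498/141671, -873144/141671, -153294/141671]
step 1: P' = (I − K·H)·P̄ = [7192809/283342 -13772165/283342 -1498232/141671; -13772165/283342 27698587/283342 3518837/141671; -1498232/141671 3518837/141671 1295422/141671]
step 2: x̄ = F·x = [-1302290/141671, 1754230/141671, 1286406/141671]
step 2: P̄ = F·P·Fᵀ + Q = [21815639/141671 -34565815/141671 -21706346/141671; -34565815/141671 57034511/141671 32722361/141671; -21706346/141671 32722361/141671 25679954/141671]
step 2: y = z − H·x̄ = [-3254564/141671]
step 2: S = H·P̄·Hᵀ + R = [111247766/141671]
step 2: K = P̄·Hᵀ·S⁻¹ = [-39727979/111247766; 55073145/111247766; 25517112/55623883]
step 2: x' = x̄ + K·y = [-54985152/55623883, 56169200/55623883, -81118770/55623883]
step 2: P' = (I − K·H)·P̄ = [5990137623/111247766 -11699112385/111247766 -1366884970/55623883; -11699112385/111247766 23377477631/111247766 2928172813/55623883; -1366884970/55623883 2928172813/55623883 890603914/55623883]

step 0: x' = [-280/141, 8/3, 98/141], P' = [4793/282 -91/6 1456/141; -91/6 139/6 1/3; 1456/141 1/3 2254/141]
step 1: x' = [574498/141671, -873144/141671, -153294/141671], P' = [7192809/283342 -13772165/283342 -1498232/141671; -13772165/283342 27698587/283342 3518837/141671; -1498232/141671 3518837/141671 1295422/141671]
step 2: x' = [-54985152/55623883, 56169200/55623883, -81118770/55623883], P' = [5990137623/111247766 -11699112385/111247766 -1366884970/55623883; -11699112385/111247766 23377477631/111247766 2928172813/55623883; -1366884970/55623883 2928172813/55623883 890603914/55623883]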